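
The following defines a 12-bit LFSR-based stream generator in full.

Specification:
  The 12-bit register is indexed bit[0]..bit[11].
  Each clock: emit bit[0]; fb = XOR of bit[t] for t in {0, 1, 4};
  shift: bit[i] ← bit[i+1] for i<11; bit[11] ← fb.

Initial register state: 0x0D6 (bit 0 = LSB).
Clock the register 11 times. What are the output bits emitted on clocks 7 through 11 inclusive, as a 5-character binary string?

reg_0 = 0x0D6
clock 1: out=0, reg = 0x06B
clock 2: out=1, reg = 0x035
clock 3: out=1, reg = 0x01A
clock 4: out=0, reg = 0x00D
clock 5: out=1, reg = 0x806
clock 6: out=0, reg = 0xC03
clock 7: out=1, reg = 0x601
clock 8: out=1, reg = 0xB00
clock 9: out=0, reg = 0x580
clock 10: out=0, reg = 0x2C0
clock 11: out=0, reg = 0x160

11000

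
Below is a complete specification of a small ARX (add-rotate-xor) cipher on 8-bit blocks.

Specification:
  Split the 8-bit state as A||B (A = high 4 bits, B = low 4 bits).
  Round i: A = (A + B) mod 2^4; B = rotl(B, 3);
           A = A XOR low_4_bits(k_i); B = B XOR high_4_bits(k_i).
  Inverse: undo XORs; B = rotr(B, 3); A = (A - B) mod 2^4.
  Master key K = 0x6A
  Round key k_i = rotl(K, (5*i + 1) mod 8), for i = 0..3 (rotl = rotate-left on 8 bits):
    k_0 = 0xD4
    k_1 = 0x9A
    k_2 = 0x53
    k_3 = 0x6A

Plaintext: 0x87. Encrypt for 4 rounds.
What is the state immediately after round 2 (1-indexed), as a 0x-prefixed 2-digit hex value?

s_0 = plaintext = 0x87
s_1 = Round(s_0, k_0) = 0xB6
s_2 = Round(s_1, k_1) = 0xBA
s_3 = Round(s_2, k_2) = 0x60
s_4 = Round(s_3, k_3) = 0xC6

0xBA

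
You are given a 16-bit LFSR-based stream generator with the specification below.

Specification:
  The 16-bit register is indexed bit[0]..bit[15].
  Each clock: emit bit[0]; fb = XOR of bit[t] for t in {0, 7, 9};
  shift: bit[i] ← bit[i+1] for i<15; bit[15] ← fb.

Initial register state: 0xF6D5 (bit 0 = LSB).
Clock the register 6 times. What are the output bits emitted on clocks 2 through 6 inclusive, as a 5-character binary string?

reg_0 = 0xF6D5
clock 1: out=1, reg = 0xFB6A
clock 2: out=0, reg = 0xFDB5
clock 3: out=1, reg = 0x7EDA
clock 4: out=0, reg = 0x3F6D
clock 5: out=1, reg = 0x1FB6
clock 6: out=0, reg = 0x0FDB

01010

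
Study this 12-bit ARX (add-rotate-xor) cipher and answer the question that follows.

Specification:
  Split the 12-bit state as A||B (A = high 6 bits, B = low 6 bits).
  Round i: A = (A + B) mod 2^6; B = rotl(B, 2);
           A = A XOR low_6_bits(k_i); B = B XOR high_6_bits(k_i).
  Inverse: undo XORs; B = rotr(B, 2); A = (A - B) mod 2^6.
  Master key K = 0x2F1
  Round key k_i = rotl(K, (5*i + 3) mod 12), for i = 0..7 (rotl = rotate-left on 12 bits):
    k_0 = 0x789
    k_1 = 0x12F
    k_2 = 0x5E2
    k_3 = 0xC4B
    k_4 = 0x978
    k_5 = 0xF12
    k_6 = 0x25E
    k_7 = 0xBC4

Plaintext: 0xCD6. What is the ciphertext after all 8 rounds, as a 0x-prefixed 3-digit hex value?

0x94B

s_0 = plaintext = 0xCD6
s_1 = Round(s_0, k_0) = 0x007
s_2 = Round(s_1, k_1) = 0xA18
s_3 = Round(s_2, k_2) = 0x8B6
s_4 = Round(s_3, k_3) = 0x4EA
s_5 = Round(s_4, k_4) = 0x14F
s_6 = Round(s_5, k_5) = 0x180
s_7 = Round(s_6, k_6) = 0x609
s_8 = Round(s_7, k_7) = 0x94B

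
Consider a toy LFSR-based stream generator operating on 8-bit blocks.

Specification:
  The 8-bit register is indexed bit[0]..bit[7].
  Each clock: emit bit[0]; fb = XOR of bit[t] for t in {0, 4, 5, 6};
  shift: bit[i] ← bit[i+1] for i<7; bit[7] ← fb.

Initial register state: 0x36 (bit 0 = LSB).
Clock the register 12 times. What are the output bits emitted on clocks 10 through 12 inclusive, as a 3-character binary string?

reg_0 = 0x36
clock 1: out=0, reg = 0x1B
clock 2: out=1, reg = 0x0D
clock 3: out=1, reg = 0x86
clock 4: out=0, reg = 0x43
clock 5: out=1, reg = 0x21
clock 6: out=1, reg = 0x10
clock 7: out=0, reg = 0x88
clock 8: out=0, reg = 0x44
clock 9: out=0, reg = 0xA2
clock 10: out=0, reg = 0xD1
clock 11: out=1, reg = 0xE8
clock 12: out=0, reg = 0x74

010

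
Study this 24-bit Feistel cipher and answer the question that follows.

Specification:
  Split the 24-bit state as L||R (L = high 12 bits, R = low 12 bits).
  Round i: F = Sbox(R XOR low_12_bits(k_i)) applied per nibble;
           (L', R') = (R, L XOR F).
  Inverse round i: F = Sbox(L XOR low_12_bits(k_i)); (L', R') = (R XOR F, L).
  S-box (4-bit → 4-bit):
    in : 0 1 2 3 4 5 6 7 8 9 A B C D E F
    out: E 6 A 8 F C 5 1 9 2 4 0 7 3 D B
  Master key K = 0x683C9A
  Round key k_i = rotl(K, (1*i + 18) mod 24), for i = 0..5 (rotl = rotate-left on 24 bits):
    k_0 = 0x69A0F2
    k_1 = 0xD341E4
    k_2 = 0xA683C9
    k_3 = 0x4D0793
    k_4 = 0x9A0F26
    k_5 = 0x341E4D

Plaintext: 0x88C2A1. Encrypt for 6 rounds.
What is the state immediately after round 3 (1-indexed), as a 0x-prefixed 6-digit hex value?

s_0 = plaintext = 0x88C2A1
s_1 = Round(s_0, k_0) = 0x2A1244
s_2 = Round(s_1, k_1) = 0x244AEF
s_3 = Round(s_2, k_2) = 0xAEF0E1
s_4 = Round(s_3, k_3) = 0x0E1BF5
s_5 = Round(s_4, k_4) = 0xBF5FD9
s_6 = Round(s_5, k_5) = 0xFD9DDA

0xAEF0E1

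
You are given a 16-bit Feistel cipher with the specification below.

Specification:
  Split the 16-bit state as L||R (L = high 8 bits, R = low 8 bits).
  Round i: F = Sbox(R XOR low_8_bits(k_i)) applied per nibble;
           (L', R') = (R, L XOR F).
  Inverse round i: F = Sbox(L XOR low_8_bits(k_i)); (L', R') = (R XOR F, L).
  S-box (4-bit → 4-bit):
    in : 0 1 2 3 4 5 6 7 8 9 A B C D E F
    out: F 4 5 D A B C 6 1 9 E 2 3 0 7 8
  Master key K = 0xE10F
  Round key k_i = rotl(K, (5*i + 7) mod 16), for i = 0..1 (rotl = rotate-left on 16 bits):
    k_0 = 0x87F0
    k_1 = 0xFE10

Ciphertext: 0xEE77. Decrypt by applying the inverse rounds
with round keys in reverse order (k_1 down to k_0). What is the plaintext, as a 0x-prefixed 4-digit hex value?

s_0 = ciphertext = 0xEE77
s_1 = InvRound(s_0, k_1) = 0xF0EE
s_2 = InvRound(s_1, k_0) = 0x11F0

0x11F0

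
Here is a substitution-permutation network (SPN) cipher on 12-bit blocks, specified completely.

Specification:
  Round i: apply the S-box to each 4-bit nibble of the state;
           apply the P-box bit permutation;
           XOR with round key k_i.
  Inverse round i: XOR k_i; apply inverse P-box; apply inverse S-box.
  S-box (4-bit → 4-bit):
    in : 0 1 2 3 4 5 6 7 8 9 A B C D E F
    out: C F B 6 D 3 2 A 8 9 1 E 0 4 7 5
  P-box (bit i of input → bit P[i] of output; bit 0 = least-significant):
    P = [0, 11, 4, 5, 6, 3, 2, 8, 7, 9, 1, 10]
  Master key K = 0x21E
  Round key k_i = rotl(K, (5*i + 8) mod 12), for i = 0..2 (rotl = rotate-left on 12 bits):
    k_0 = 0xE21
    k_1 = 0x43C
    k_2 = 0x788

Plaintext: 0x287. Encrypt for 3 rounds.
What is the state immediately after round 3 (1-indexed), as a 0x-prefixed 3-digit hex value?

s_0 = plaintext = 0x287
s_1 = Round(s_0, k_0) = 0x181
s_2 = Round(s_1, k_1) = 0xB8F
s_3 = Round(s_2, k_2) = 0x09B

0x09B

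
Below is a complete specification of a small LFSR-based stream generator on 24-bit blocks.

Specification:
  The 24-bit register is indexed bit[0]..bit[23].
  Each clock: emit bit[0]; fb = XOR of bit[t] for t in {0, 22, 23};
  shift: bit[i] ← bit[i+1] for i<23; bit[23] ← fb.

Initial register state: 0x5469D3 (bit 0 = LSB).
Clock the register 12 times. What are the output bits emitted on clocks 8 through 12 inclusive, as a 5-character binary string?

11001

reg_0 = 0x5469D3
clock 1: out=1, reg = 0x2A34E9
clock 2: out=1, reg = 0x951A74
clock 3: out=0, reg = 0xCA8D3A
clock 4: out=0, reg = 0x65469D
clock 5: out=1, reg = 0x32A34E
clock 6: out=0, reg = 0x1951A7
clock 7: out=1, reg = 0x8CA8D3
clock 8: out=1, reg = 0x465469
clock 9: out=1, reg = 0x232A34
clock 10: out=0, reg = 0x11951A
clock 11: out=0, reg = 0x08CA8D
clock 12: out=1, reg = 0x846546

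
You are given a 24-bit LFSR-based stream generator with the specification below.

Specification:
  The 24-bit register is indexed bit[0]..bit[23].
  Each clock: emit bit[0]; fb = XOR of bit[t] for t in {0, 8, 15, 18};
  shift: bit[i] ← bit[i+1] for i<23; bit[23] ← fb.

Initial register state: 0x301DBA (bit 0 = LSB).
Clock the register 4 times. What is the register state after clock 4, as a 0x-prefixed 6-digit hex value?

0xB301DB

reg_0 = 0x301DBA
clock 1: out=0, reg = 0x980EDD
clock 2: out=1, reg = 0xCC076E
clock 3: out=0, reg = 0x6603B7
clock 4: out=1, reg = 0xB301DB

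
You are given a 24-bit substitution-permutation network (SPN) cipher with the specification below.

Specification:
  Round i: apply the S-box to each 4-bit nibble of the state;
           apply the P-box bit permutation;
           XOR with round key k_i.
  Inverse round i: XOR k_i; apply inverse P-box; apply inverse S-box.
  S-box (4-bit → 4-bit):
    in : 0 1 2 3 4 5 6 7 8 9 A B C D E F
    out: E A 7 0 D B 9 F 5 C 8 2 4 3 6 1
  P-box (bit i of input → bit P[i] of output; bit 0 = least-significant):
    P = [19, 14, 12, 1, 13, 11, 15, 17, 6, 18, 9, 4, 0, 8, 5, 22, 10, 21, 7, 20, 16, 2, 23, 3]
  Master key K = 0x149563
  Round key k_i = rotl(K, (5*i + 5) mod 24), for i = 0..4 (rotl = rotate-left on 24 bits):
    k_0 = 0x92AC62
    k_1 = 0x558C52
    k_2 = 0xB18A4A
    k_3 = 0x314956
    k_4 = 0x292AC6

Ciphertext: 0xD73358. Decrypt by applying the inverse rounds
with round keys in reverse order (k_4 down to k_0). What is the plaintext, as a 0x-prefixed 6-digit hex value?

0xE91C0B

s_0 = ciphertext = 0xD73358
s_1 = InvRound(s_0, k_4) = 0x001114
s_2 = InvRound(s_1, k_3) = 0xF13FB0
s_3 = InvRound(s_2, k_2) = 0xA80689
s_4 = InvRound(s_3, k_1) = 0x4067E6
s_5 = InvRound(s_4, k_0) = 0xE91C0B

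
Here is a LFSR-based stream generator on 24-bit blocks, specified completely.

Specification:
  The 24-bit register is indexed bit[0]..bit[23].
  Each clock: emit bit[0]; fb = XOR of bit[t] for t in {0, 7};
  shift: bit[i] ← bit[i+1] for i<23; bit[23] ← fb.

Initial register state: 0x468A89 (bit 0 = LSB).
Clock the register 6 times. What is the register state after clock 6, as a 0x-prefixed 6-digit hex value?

0x711A2A

reg_0 = 0x468A89
clock 1: out=1, reg = 0x234544
clock 2: out=0, reg = 0x11A2A2
clock 3: out=0, reg = 0x88D151
clock 4: out=1, reg = 0xC468A8
clock 5: out=0, reg = 0xE23454
clock 6: out=0, reg = 0x711A2A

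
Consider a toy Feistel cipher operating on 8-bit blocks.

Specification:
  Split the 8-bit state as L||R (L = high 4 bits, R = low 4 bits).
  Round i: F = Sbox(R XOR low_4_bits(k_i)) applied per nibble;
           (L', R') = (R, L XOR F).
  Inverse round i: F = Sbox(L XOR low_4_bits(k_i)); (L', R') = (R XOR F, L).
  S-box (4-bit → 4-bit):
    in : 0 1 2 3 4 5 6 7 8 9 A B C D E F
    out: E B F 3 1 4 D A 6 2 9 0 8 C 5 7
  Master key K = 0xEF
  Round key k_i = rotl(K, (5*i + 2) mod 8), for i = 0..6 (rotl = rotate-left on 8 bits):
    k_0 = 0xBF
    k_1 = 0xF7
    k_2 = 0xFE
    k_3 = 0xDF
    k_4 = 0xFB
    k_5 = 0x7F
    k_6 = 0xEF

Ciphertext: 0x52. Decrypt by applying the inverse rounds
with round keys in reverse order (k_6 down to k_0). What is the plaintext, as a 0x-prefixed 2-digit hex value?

0x75

s_0 = ciphertext = 0x52
s_1 = InvRound(s_0, k_6) = 0xB5
s_2 = InvRound(s_1, k_5) = 0x4B
s_3 = InvRound(s_2, k_4) = 0xC4
s_4 = InvRound(s_3, k_3) = 0x7C
s_5 = InvRound(s_4, k_2) = 0xE7
s_6 = InvRound(s_5, k_1) = 0x5E
s_7 = InvRound(s_6, k_0) = 0x75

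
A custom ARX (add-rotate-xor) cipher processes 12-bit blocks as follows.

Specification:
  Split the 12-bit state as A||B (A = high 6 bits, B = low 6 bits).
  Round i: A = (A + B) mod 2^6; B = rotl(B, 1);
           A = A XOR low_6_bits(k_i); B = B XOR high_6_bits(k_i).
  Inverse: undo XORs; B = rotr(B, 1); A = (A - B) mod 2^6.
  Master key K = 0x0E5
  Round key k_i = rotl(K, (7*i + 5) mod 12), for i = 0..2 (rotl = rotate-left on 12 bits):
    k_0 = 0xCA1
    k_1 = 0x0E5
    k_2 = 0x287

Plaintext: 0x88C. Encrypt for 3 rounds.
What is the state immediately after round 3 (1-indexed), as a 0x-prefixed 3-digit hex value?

s_0 = plaintext = 0x88C
s_1 = Round(s_0, k_0) = 0x3EA
s_2 = Round(s_1, k_1) = 0x716
s_3 = Round(s_2, k_2) = 0xD66

0xD66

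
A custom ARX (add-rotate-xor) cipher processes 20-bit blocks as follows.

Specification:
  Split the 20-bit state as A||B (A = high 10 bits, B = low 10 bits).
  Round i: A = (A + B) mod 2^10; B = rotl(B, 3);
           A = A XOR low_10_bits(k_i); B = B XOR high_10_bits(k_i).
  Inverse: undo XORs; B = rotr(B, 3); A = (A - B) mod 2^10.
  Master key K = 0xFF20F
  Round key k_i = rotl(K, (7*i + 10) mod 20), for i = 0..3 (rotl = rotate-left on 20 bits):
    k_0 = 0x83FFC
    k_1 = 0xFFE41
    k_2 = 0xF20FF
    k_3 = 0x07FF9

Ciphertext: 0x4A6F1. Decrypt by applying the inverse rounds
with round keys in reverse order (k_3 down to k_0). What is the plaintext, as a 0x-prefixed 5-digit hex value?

s_0 = ciphertext = 0x4A6F1
s_1 = InvRound(s_0, k_3) = 0xDCF5D
s_2 = InvRound(s_1, k_2) = 0x3EA92
s_3 = InvRound(s_2, k_1) = 0x03AAD
s_4 = InvRound(s_3, k_0) = 0xB7914

0xB7914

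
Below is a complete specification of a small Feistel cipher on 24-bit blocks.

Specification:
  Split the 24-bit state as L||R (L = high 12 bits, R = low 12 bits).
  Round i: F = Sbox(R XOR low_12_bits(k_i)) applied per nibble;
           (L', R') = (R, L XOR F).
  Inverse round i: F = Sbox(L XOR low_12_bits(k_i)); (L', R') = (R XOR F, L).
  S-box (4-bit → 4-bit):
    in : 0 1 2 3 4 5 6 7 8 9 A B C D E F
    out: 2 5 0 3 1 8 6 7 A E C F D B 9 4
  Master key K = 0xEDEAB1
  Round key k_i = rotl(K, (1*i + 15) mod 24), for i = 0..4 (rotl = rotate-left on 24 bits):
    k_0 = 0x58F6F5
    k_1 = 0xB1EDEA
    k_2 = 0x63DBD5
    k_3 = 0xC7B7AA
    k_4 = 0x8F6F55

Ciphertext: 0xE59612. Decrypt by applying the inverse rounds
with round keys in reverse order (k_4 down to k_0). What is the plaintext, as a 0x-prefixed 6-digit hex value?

s_0 = ciphertext = 0xE59612
s_1 = InvRound(s_0, k_4) = 0x33FE59
s_2 = InvRound(s_1, k_3) = 0xFB133F
s_3 = InvRound(s_2, k_2) = 0x25EFB1
s_4 = InvRound(s_3, k_1) = 0xB4025E
s_5 = InvRound(s_4, k_0) = 0x9A6B40

0x9A6B40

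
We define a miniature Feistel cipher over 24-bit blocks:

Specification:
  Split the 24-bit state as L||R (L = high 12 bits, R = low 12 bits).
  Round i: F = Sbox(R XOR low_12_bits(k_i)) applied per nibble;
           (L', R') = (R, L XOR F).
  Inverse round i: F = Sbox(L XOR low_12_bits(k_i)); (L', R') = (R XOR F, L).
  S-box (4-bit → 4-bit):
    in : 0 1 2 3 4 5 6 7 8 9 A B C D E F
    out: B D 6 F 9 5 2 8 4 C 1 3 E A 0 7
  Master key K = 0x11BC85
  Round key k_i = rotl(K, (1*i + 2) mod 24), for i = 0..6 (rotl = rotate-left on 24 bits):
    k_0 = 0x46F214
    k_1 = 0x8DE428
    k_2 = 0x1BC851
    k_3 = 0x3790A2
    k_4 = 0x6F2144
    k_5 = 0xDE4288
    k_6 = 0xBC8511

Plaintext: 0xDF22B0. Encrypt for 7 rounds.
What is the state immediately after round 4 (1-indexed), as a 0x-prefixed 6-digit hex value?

0x85B023

s_0 = plaintext = 0xDF22B0
s_1 = Round(s_0, k_0) = 0x2B06EB
s_2 = Round(s_1, k_1) = 0x6EB45F
s_3 = Round(s_2, k_2) = 0x45F85B
s_4 = Round(s_3, k_3) = 0x85B023
s_5 = Round(s_4, k_4) = 0x023573
s_6 = Round(s_5, k_5) = 0x573850
s_7 = Round(s_6, k_6) = 0x850FEE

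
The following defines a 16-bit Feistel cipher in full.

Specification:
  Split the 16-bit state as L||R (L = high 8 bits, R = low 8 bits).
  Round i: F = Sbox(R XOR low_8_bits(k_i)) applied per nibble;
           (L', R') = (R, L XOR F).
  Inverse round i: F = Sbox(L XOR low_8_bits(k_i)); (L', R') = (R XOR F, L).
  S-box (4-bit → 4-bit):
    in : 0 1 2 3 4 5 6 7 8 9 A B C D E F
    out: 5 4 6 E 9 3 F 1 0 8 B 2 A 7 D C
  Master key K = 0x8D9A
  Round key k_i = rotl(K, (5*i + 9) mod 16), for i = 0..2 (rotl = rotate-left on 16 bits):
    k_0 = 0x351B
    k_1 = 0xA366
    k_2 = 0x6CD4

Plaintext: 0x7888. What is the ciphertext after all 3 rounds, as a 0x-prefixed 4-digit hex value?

0x0D8E

s_0 = plaintext = 0x7888
s_1 = Round(s_0, k_0) = 0x88F6
s_2 = Round(s_1, k_1) = 0xF60D
s_3 = Round(s_2, k_2) = 0x0D8E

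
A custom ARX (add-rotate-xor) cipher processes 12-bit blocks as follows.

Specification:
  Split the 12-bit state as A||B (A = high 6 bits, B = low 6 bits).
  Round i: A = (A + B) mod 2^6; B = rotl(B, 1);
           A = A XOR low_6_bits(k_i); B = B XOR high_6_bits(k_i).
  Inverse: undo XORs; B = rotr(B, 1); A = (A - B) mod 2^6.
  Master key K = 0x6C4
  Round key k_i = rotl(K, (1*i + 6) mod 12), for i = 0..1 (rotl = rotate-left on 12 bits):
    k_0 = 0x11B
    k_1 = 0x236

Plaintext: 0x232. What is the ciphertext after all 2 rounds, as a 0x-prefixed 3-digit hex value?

s_0 = plaintext = 0x232
s_1 = Round(s_0, k_0) = 0x861
s_2 = Round(s_1, k_1) = 0xD0B

0xD0B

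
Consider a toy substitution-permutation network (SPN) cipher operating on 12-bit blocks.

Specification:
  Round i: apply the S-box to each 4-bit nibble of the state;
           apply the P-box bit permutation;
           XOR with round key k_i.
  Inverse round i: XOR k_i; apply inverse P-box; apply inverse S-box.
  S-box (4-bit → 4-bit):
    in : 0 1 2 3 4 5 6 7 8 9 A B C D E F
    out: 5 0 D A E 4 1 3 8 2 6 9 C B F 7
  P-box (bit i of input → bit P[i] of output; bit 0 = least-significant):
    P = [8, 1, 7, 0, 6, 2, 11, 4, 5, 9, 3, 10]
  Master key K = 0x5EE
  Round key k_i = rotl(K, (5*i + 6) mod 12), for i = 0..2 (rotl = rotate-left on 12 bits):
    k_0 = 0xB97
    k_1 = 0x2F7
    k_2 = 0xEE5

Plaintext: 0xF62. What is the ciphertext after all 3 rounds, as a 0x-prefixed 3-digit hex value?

0xD51

s_0 = plaintext = 0xF62
s_1 = Round(s_0, k_0) = 0x87E
s_2 = Round(s_1, k_1) = 0x730
s_3 = Round(s_2, k_2) = 0xD51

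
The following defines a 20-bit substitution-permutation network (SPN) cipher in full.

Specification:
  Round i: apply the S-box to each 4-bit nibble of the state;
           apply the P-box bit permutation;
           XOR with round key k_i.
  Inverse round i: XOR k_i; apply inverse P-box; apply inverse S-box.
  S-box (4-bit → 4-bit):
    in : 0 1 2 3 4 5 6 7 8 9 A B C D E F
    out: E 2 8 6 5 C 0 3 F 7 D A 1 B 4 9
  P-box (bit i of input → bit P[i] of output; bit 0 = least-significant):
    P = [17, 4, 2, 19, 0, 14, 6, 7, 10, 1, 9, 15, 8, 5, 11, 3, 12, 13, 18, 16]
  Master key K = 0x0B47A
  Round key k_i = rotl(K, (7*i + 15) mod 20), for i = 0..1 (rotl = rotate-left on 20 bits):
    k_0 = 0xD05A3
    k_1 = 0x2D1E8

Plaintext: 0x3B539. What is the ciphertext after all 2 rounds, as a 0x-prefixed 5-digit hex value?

s_0 = plaintext = 0x3B539
s_1 = Round(s_0, k_0) = 0xBE7DF
s_2 = Round(s_1, k_1) = 0x9BD6B

0x9BD6B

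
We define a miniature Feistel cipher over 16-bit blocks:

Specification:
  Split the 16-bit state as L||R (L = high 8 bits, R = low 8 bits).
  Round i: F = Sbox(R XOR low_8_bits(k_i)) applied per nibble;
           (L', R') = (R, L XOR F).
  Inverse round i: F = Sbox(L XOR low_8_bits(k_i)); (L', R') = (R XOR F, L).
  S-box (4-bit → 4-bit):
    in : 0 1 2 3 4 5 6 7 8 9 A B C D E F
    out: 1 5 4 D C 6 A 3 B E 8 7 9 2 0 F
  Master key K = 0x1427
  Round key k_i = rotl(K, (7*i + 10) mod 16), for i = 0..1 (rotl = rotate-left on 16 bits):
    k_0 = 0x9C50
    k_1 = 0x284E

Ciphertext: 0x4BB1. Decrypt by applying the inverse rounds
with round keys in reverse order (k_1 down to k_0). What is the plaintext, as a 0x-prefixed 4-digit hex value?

0xB8A7

s_0 = ciphertext = 0x4BB1
s_1 = InvRound(s_0, k_1) = 0xA74B
s_2 = InvRound(s_1, k_0) = 0xB8A7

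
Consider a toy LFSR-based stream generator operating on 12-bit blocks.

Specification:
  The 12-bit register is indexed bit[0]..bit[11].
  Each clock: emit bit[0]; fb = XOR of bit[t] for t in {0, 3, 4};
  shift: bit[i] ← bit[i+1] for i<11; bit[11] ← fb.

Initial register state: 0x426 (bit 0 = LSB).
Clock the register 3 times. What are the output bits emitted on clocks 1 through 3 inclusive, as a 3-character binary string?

reg_0 = 0x426
clock 1: out=0, reg = 0x213
clock 2: out=1, reg = 0x109
clock 3: out=1, reg = 0x084

011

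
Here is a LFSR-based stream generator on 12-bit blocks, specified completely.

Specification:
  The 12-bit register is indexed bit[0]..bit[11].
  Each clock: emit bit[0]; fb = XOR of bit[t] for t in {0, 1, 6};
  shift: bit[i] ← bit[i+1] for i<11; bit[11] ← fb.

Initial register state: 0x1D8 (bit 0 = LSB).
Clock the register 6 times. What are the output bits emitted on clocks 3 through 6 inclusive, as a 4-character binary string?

0110

reg_0 = 0x1D8
clock 1: out=0, reg = 0x8EC
clock 2: out=0, reg = 0xC76
clock 3: out=0, reg = 0x63B
clock 4: out=1, reg = 0x31D
clock 5: out=1, reg = 0x98E
clock 6: out=0, reg = 0xCC7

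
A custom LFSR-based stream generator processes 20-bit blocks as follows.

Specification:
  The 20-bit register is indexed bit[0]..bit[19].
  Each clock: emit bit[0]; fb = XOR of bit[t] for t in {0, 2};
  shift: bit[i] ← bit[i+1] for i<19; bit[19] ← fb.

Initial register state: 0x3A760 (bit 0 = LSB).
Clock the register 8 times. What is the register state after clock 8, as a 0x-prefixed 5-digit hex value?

0xB83A7

reg_0 = 0x3A760
clock 1: out=0, reg = 0x1D3B0
clock 2: out=0, reg = 0x0E9D8
clock 3: out=0, reg = 0x074EC
clock 4: out=0, reg = 0x83A76
clock 5: out=0, reg = 0xC1D3B
clock 6: out=1, reg = 0xE0E9D
clock 7: out=1, reg = 0x7074E
clock 8: out=0, reg = 0xB83A7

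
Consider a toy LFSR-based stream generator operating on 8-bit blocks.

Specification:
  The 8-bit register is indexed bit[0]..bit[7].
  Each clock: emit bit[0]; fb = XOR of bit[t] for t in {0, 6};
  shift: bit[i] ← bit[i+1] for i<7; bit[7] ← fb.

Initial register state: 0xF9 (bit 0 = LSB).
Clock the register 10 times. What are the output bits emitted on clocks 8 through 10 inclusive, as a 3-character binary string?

101

reg_0 = 0xF9
clock 1: out=1, reg = 0x7C
clock 2: out=0, reg = 0xBE
clock 3: out=0, reg = 0x5F
clock 4: out=1, reg = 0x2F
clock 5: out=1, reg = 0x97
clock 6: out=1, reg = 0xCB
clock 7: out=1, reg = 0x65
clock 8: out=1, reg = 0x32
clock 9: out=0, reg = 0x19
clock 10: out=1, reg = 0x8C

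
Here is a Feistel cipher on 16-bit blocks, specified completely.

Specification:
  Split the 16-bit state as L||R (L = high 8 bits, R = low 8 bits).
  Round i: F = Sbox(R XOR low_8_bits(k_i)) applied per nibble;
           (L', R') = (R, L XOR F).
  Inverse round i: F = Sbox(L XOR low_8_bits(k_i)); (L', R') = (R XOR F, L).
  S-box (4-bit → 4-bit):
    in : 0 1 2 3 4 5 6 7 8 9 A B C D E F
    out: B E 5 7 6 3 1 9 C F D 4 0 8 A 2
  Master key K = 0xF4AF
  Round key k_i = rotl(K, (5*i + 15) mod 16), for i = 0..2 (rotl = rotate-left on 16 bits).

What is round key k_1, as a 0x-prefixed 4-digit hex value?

0x4AFF

K = 0xF4AF
k_0 = rotl(K, (5*0+15) mod 16) = rotl(K, 15) = 0xFA57
k_1 = rotl(K, (5*1+15) mod 16) = rotl(K, 4) = 0x4AFF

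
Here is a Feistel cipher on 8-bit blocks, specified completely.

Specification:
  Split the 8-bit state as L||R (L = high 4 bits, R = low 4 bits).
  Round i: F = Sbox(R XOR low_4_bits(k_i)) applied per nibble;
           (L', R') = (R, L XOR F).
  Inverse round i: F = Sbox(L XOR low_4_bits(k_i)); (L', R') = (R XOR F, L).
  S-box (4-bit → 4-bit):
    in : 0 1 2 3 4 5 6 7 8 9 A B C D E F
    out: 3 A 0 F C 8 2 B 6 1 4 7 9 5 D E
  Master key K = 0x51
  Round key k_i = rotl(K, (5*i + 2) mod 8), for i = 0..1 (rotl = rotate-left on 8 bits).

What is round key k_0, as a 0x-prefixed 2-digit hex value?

K = 0x51
k_0 = rotl(K, (5*0+2) mod 8) = rotl(K, 2) = 0x45

0x45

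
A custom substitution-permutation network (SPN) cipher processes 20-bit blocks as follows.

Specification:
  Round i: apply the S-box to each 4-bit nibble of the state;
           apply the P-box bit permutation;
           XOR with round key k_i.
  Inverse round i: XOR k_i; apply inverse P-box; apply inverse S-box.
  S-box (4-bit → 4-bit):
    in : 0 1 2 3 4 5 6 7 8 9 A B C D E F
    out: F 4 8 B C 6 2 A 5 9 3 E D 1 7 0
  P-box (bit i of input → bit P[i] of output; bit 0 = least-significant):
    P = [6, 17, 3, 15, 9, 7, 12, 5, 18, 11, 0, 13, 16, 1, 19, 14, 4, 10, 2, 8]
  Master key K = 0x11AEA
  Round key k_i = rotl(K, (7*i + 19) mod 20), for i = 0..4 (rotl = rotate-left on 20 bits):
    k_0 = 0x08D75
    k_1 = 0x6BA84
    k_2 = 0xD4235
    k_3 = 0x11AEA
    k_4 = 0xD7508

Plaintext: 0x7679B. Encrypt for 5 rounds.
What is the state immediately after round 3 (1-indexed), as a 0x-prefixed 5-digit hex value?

0x4BC9C

s_0 = plaintext = 0x7679B
s_1 = Round(s_0, k_0) = 0x2225F
s_2 = Round(s_1, k_1) = 0x6CB04
s_3 = Round(s_2, k_2) = 0x4BC9C
s_4 = Round(s_3, k_3) = 0xDF985
s_5 = Round(s_4, k_4) = 0xB4710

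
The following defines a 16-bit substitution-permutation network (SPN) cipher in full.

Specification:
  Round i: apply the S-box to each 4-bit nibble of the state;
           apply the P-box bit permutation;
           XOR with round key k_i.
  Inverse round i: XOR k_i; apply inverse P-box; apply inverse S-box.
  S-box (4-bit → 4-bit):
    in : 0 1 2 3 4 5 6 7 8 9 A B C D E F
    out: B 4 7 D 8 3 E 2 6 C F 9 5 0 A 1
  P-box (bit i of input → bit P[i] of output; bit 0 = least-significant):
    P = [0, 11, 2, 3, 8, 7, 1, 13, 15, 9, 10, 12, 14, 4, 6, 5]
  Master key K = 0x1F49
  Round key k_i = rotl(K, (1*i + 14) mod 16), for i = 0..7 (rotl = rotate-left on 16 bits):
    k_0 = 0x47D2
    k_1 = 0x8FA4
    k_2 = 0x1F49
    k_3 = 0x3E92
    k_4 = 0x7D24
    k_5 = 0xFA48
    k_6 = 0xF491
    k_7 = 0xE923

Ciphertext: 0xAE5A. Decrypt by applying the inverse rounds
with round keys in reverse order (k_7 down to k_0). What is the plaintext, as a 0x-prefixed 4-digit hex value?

s_0 = ciphertext = 0xAE5A
s_1 = InvRound(s_0, k_7) = 0xA8FB
s_2 = InvRound(s_1, k_6) = 0x391E
s_3 = InvRound(s_2, k_5) = 0x25C1
s_4 = InvRound(s_3, k_4) = 0x3472
s_5 = InvRound(s_4, k_3) = 0x9777
s_6 = InvRound(s_5, k_2) = 0xEF16
s_7 = InvRound(s_6, k_1) = 0x0D6D
s_8 = InvRound(s_7, k_0) = 0x078A

0x078A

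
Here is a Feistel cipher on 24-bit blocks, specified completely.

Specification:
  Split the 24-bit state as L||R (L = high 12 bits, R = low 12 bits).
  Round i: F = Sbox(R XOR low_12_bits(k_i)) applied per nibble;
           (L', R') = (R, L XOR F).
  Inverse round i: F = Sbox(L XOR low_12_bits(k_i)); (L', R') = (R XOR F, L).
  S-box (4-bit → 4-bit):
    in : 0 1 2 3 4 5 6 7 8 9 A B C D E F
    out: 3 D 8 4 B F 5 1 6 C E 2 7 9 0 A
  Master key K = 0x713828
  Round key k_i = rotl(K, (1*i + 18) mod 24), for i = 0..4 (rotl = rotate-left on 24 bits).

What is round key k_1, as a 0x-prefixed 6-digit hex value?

0x4389C1

K = 0x713828
k_0 = rotl(K, (1*0+18) mod 24) = rotl(K, 18) = 0xA1C4E0
k_1 = rotl(K, (1*1+18) mod 24) = rotl(K, 19) = 0x4389C1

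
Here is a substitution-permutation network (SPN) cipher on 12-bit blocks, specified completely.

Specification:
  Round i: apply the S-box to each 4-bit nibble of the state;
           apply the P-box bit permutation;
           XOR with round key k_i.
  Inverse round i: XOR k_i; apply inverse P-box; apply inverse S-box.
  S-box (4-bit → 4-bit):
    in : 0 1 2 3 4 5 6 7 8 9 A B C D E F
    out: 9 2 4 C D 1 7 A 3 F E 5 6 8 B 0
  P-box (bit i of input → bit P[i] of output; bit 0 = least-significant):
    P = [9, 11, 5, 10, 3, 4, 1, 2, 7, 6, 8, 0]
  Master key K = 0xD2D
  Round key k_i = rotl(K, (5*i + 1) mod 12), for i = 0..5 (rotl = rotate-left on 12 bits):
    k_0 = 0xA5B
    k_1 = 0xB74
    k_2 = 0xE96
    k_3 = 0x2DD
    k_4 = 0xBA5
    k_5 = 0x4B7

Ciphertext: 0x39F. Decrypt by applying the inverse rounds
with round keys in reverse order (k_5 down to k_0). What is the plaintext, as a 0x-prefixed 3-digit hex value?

0x741

s_0 = ciphertext = 0x39F
s_1 = InvRound(s_0, k_5) = 0x254
s_2 = InvRound(s_1, k_4) = 0x91C
s_3 = InvRound(s_2, k_3) = 0x9F8
s_4 = InvRound(s_3, k_2) = 0xC44
s_5 = InvRound(s_4, k_1) = 0x214
s_6 = InvRound(s_5, k_0) = 0x741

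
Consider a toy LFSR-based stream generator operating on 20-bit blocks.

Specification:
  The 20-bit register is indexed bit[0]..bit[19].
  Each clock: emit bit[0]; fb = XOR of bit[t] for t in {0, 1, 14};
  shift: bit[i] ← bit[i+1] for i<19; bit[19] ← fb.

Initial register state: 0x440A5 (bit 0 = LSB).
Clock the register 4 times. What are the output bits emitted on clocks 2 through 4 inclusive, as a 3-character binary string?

reg_0 = 0x440A5
clock 1: out=1, reg = 0x22052
clock 2: out=0, reg = 0x91029
clock 3: out=1, reg = 0xC8814
clock 4: out=0, reg = 0x6440A

010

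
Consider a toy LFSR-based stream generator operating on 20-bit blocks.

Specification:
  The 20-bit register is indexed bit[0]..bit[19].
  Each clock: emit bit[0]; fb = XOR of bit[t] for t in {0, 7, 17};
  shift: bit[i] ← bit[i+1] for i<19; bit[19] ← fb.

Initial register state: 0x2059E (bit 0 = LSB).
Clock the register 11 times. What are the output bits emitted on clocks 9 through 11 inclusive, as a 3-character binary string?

101

reg_0 = 0x2059E
clock 1: out=0, reg = 0x102CF
clock 2: out=1, reg = 0x08167
clock 3: out=1, reg = 0x840B3
clock 4: out=1, reg = 0x42059
clock 5: out=1, reg = 0xA102C
clock 6: out=0, reg = 0xD0816
clock 7: out=0, reg = 0x6840B
clock 8: out=1, reg = 0x34205
clock 9: out=1, reg = 0x1A102
clock 10: out=0, reg = 0x0D081
clock 11: out=1, reg = 0x06840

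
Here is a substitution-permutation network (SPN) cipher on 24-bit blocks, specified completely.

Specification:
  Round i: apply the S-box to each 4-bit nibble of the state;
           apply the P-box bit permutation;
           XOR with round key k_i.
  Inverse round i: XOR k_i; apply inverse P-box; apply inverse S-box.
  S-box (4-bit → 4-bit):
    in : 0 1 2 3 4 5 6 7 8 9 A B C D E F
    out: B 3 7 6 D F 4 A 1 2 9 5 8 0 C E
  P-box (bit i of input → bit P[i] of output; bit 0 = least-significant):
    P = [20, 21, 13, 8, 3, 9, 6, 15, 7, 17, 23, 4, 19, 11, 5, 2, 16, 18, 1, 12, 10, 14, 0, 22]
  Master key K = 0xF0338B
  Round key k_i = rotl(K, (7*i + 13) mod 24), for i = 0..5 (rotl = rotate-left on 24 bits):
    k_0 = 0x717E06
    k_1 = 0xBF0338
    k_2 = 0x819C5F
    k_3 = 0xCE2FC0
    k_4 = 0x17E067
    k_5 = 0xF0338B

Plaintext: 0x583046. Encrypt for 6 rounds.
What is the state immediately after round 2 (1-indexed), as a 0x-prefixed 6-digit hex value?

s_0 = plaintext = 0x583046
s_1 = Round(s_0, k_0) = 0x3292FF
s_2 = Round(s_1, k_1) = 0x18E8FB
s_3 = Round(s_2, k_2) = 0x907ABB
s_4 = Round(s_3, k_3) = 0xDB571C
s_5 = Round(s_4, k_4) = 0x1CEB59
s_6 = Round(s_5, k_5) = 0x50E567

0x18E8FB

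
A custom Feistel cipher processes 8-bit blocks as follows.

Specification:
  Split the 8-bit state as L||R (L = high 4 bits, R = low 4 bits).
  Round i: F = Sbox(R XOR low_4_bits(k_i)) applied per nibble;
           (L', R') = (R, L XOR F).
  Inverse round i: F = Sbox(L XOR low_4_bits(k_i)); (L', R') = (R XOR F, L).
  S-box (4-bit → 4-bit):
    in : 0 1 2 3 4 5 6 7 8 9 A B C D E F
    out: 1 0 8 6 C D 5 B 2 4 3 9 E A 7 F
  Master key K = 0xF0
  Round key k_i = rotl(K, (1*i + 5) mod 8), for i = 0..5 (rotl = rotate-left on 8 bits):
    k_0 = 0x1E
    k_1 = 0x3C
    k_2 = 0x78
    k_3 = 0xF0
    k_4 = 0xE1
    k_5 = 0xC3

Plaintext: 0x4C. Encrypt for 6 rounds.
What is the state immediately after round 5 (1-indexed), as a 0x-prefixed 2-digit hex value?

s_0 = plaintext = 0x4C
s_1 = Round(s_0, k_0) = 0xCC
s_2 = Round(s_1, k_1) = 0xCD
s_3 = Round(s_2, k_2) = 0xD1
s_4 = Round(s_3, k_3) = 0x1D
s_5 = Round(s_4, k_4) = 0xDF
s_6 = Round(s_5, k_5) = 0xF3

0xDF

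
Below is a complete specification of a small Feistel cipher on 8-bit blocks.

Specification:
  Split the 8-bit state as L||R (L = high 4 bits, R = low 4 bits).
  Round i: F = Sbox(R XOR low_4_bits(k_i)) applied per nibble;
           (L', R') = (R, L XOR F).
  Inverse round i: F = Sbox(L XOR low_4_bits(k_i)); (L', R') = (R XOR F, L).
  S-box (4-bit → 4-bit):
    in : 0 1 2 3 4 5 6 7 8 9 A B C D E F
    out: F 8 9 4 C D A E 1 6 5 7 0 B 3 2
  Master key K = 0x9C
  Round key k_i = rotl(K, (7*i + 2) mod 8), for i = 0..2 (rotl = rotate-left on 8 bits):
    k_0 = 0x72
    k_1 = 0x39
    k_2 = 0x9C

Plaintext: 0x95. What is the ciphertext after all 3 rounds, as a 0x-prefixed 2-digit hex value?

0x62

s_0 = plaintext = 0x95
s_1 = Round(s_0, k_0) = 0x57
s_2 = Round(s_1, k_1) = 0x76
s_3 = Round(s_2, k_2) = 0x62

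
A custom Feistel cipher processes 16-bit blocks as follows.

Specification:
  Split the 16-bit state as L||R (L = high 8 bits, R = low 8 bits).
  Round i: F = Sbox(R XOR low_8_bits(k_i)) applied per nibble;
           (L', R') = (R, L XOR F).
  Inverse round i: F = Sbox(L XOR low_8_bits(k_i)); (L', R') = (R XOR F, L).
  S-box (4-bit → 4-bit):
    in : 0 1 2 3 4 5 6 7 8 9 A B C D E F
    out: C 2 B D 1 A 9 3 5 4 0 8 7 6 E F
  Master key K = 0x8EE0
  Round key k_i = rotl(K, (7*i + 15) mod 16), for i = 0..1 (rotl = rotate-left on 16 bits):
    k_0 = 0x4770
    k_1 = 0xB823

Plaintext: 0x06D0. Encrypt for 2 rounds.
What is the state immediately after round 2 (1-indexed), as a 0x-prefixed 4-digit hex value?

s_0 = plaintext = 0x06D0
s_1 = Round(s_0, k_0) = 0xD00A
s_2 = Round(s_1, k_1) = 0x0A64

0x0A64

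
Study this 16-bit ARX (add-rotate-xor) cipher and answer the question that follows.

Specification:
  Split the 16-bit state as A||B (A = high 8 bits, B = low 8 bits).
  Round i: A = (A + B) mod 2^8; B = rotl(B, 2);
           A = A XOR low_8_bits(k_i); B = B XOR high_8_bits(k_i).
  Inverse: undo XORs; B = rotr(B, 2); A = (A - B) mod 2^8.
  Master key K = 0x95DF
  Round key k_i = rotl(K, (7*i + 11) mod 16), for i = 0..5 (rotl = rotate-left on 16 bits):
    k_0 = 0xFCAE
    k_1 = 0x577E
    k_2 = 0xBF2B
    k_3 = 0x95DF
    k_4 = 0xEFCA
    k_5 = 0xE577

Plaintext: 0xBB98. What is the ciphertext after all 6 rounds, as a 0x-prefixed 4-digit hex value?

0xD0C1

s_0 = plaintext = 0xBB98
s_1 = Round(s_0, k_0) = 0xFD9E
s_2 = Round(s_1, k_1) = 0xE52D
s_3 = Round(s_2, k_2) = 0x390B
s_4 = Round(s_3, k_3) = 0x9BB9
s_5 = Round(s_4, k_4) = 0x9E09
s_6 = Round(s_5, k_5) = 0xD0C1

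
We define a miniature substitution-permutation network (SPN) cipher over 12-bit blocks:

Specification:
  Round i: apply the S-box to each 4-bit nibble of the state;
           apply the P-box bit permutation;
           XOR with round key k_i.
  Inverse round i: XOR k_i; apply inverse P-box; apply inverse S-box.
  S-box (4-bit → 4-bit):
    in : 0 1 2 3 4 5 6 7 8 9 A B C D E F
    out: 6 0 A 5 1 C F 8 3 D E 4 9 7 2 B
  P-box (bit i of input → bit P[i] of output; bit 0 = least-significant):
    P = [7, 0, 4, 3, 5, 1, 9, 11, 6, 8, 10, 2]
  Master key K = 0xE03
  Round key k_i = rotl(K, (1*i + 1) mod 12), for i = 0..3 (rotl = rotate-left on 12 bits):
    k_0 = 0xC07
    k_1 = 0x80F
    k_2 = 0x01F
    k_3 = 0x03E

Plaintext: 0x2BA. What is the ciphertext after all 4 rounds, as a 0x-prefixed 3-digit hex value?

s_0 = plaintext = 0x2BA
s_1 = Round(s_0, k_0) = 0xF1A
s_2 = Round(s_1, k_1) = 0x952
s_3 = Round(s_2, k_2) = 0xE52
s_4 = Round(s_3, k_3) = 0xB37

0xB37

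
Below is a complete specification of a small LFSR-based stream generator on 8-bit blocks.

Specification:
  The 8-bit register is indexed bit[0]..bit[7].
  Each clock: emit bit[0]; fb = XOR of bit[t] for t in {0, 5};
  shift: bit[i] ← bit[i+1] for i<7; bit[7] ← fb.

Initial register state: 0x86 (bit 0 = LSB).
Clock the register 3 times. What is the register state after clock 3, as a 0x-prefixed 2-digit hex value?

reg_0 = 0x86
clock 1: out=0, reg = 0x43
clock 2: out=1, reg = 0xA1
clock 3: out=1, reg = 0x50

0x50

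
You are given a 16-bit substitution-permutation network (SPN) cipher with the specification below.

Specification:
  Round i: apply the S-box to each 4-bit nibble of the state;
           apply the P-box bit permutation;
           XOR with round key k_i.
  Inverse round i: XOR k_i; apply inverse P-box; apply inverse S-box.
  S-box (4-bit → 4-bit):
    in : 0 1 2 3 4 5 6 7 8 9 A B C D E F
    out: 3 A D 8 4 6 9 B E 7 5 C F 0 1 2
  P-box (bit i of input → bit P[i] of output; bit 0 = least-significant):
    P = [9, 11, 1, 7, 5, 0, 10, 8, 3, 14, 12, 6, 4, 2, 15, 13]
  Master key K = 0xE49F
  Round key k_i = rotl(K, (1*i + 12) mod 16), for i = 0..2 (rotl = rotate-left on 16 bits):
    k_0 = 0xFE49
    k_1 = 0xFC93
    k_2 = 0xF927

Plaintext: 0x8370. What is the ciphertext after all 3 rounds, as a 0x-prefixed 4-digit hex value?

s_0 = plaintext = 0x8370
s_1 = Round(s_0, k_0) = 0x552C
s_2 = Round(s_1, k_1) = 0x2335
s_3 = Round(s_2, k_2) = 0x5075

0x5075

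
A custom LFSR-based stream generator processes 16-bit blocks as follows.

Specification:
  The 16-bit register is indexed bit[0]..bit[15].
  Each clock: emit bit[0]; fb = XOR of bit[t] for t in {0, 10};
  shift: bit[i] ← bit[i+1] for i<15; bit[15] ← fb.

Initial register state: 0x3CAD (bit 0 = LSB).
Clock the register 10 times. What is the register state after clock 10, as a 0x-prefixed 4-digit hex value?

0x088F

reg_0 = 0x3CAD
clock 1: out=1, reg = 0x1E56
clock 2: out=0, reg = 0x8F2B
clock 3: out=1, reg = 0x4795
clock 4: out=1, reg = 0x23CA
clock 5: out=0, reg = 0x11E5
clock 6: out=1, reg = 0x88F2
clock 7: out=0, reg = 0x4479
clock 8: out=1, reg = 0x223C
clock 9: out=0, reg = 0x111E
clock 10: out=0, reg = 0x088F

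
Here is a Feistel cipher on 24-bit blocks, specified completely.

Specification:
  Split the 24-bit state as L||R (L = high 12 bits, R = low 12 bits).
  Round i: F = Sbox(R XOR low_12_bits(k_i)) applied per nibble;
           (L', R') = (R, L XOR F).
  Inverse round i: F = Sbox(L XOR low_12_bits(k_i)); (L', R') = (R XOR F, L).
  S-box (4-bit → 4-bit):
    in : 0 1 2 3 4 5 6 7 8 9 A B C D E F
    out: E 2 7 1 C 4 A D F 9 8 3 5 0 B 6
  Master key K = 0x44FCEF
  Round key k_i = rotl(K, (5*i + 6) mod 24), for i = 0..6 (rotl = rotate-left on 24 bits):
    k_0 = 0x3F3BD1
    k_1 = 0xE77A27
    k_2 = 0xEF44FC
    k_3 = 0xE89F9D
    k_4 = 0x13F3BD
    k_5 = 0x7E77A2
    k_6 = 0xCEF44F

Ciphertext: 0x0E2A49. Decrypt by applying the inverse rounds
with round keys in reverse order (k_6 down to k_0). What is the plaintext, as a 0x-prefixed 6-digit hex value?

s_0 = ciphertext = 0x0E2A49
s_1 = InvRound(s_0, k_6) = 0x6C90E2
s_2 = InvRound(s_1, k_5) = 0x2416C9
s_3 = InvRound(s_2, k_4) = 0x4AC241
s_4 = InvRound(s_3, k_3) = 0x1534AC
s_5 = InvRound(s_4, k_2) = 0x02A153
s_6 = InvRound(s_5, k_1) = 0x9B302A
s_7 = InvRound(s_6, k_0) = 0x78D9B3

0x78D9B3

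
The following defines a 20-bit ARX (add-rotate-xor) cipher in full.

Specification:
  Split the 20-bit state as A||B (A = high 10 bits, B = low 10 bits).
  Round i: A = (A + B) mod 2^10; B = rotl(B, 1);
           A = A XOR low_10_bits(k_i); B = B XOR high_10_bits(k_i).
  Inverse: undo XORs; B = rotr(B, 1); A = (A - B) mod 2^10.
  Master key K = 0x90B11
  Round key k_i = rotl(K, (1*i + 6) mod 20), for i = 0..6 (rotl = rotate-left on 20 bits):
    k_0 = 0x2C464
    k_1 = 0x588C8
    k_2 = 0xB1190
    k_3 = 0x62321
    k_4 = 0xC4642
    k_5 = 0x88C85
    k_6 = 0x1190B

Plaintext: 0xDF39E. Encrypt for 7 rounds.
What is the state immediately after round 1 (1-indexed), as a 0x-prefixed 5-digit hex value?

s_0 = plaintext = 0xDF39E
s_1 = Round(s_0, k_0) = 0xDFB8C
s_2 = Round(s_1, k_1) = 0xF0A7B
s_3 = Round(s_2, k_2) = 0xEB633
s_4 = Round(s_3, k_3) = 0xB05EF
s_5 = Round(s_4, k_4) = 0xBC8CF
s_6 = Round(s_5, k_5) = 0xD13BD
s_7 = Round(s_6, k_6) = 0x82B3D

0xDFB8C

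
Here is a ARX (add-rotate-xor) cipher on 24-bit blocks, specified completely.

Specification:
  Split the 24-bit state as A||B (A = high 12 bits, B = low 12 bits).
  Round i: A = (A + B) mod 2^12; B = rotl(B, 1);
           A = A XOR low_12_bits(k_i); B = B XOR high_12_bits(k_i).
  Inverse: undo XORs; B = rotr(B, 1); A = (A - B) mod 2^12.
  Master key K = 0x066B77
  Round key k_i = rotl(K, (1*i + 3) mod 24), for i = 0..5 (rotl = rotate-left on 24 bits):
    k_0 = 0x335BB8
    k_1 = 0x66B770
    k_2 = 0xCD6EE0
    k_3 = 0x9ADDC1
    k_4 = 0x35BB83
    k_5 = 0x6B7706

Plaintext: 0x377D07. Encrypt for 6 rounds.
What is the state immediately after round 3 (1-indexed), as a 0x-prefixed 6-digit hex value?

s_0 = plaintext = 0x377D07
s_1 = Round(s_0, k_0) = 0xBC693A
s_2 = Round(s_1, k_1) = 0x27041E
s_3 = Round(s_2, k_2) = 0x86E4EA
s_4 = Round(s_3, k_3) = 0x099079
s_5 = Round(s_4, k_4) = 0xA913A9
s_6 = Round(s_5, k_5) = 0x93C1E5

0x86E4EA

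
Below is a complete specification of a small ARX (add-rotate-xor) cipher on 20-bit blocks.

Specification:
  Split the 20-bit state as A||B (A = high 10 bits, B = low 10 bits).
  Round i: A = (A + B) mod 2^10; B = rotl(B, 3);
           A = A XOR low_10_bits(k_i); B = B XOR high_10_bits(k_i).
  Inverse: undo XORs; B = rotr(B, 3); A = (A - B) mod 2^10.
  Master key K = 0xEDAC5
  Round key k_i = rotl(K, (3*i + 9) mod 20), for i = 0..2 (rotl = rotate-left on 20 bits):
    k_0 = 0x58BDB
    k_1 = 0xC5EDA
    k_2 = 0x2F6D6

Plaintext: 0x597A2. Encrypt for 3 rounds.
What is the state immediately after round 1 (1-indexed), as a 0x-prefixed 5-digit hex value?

s_0 = plaintext = 0x597A2
s_1 = Round(s_0, k_0) = 0xB7075
s_2 = Round(s_1, k_1) = 0x62CBF
s_3 = Round(s_2, k_2) = 0x27144

0xB7075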